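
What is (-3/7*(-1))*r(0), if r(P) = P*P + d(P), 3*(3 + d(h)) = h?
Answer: -9/7 ≈ -1.2857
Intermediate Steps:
d(h) = -3 + h/3
r(P) = -3 + P**2 + P/3 (r(P) = P*P + (-3 + P/3) = P**2 + (-3 + P/3) = -3 + P**2 + P/3)
(-3/7*(-1))*r(0) = (-3/7*(-1))*(-3 + 0**2 + (1/3)*0) = (-3*1/7*(-1))*(-3 + 0 + 0) = -3/7*(-1)*(-3) = (3/7)*(-3) = -9/7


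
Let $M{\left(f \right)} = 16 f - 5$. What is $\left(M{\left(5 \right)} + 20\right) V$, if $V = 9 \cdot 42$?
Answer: $35910$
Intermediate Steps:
$V = 378$
$M{\left(f \right)} = -5 + 16 f$
$\left(M{\left(5 \right)} + 20\right) V = \left(\left(-5 + 16 \cdot 5\right) + 20\right) 378 = \left(\left(-5 + 80\right) + 20\right) 378 = \left(75 + 20\right) 378 = 95 \cdot 378 = 35910$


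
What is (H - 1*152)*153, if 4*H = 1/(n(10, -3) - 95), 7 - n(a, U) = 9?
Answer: -9023481/388 ≈ -23256.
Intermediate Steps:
n(a, U) = -2 (n(a, U) = 7 - 1*9 = 7 - 9 = -2)
H = -1/388 (H = 1/(4*(-2 - 95)) = (1/4)/(-97) = (1/4)*(-1/97) = -1/388 ≈ -0.0025773)
(H - 1*152)*153 = (-1/388 - 1*152)*153 = (-1/388 - 152)*153 = -58977/388*153 = -9023481/388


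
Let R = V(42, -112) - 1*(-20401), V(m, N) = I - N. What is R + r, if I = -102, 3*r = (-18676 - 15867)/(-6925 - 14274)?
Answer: 1298112910/63597 ≈ 20412.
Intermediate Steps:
r = 34543/63597 (r = ((-18676 - 15867)/(-6925 - 14274))/3 = (-34543/(-21199))/3 = (-34543*(-1/21199))/3 = (⅓)*(34543/21199) = 34543/63597 ≈ 0.54315)
V(m, N) = -102 - N
R = 20411 (R = (-102 - 1*(-112)) - 1*(-20401) = (-102 + 112) + 20401 = 10 + 20401 = 20411)
R + r = 20411 + 34543/63597 = 1298112910/63597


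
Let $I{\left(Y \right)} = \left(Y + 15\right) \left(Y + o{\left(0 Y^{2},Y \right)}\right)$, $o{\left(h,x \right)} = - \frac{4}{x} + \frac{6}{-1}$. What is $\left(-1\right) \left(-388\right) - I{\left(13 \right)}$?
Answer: $\frac{2608}{13} \approx 200.62$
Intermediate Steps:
$o{\left(h,x \right)} = -6 - \frac{4}{x}$ ($o{\left(h,x \right)} = - \frac{4}{x} + 6 \left(-1\right) = - \frac{4}{x} - 6 = -6 - \frac{4}{x}$)
$I{\left(Y \right)} = \left(15 + Y\right) \left(-6 + Y - \frac{4}{Y}\right)$ ($I{\left(Y \right)} = \left(Y + 15\right) \left(Y - \left(6 + \frac{4}{Y}\right)\right) = \left(15 + Y\right) \left(-6 + Y - \frac{4}{Y}\right)$)
$\left(-1\right) \left(-388\right) - I{\left(13 \right)} = \left(-1\right) \left(-388\right) - \left(-94 + 13^{2} - \frac{60}{13} + 9 \cdot 13\right) = 388 - \left(-94 + 169 - \frac{60}{13} + 117\right) = 388 - \frac{2436}{13} = \frac{2608}{13}$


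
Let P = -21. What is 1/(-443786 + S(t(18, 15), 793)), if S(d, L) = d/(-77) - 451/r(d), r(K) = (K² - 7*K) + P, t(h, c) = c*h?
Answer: -5466153/2425821377015 ≈ -2.2533e-6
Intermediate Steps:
r(K) = -21 + K² - 7*K (r(K) = (K² - 7*K) - 21 = -21 + K² - 7*K)
S(d, L) = -451/(-21 + d² - 7*d) - d/77 (S(d, L) = d/(-77) - 451/(-21 + d² - 7*d) = d*(-1/77) - 451/(-21 + d² - 7*d) = -d/77 - 451/(-21 + d² - 7*d) = -451/(-21 + d² - 7*d) - d/77)
1/(-443786 + S(t(18, 15), 793)) = 1/(-443786 + (451/(21 - (15*18)² + 7*(15*18)) - 15*18/77)) = 1/(-443786 + (451/(21 - 1*270² + 7*270) - 1/77*270)) = 1/(-443786 + (451/(21 - 1*72900 + 1890) - 270/77)) = 1/(-443786 + (451/(21 - 72900 + 1890) - 270/77)) = 1/(-443786 + (451/(-70989) - 270/77)) = 1/(-443786 + (451*(-1/70989) - 270/77)) = 1/(-443786 + (-451/70989 - 270/77)) = 1/(-443786 - 19201757/5466153) = 1/(-2425821377015/5466153) = -5466153/2425821377015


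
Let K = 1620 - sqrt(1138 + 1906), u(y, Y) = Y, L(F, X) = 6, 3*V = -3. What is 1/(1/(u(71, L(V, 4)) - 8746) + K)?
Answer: 123747903260/200239065268001 + 152775200*sqrt(761)/200239065268001 ≈ 0.00063905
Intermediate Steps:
V = -1 (V = (1/3)*(-3) = -1)
K = 1620 - 2*sqrt(761) (K = 1620 - sqrt(3044) = 1620 - 2*sqrt(761) ≈ 1564.8)
1/(1/(u(71, L(V, 4)) - 8746) + K) = 1/(1/(6 - 8746) + (1620 - 2*sqrt(761))) = 1/(1/(-8740) + (1620 - 2*sqrt(761))) = 1/(-1/8740 + (1620 - 2*sqrt(761))) = 1/(14158799/8740 - 2*sqrt(761))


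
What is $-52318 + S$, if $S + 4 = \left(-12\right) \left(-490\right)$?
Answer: $-46442$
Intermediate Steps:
$S = 5876$ ($S = -4 - -5880 = -4 + 5880 = 5876$)
$-52318 + S = -52318 + 5876 = -46442$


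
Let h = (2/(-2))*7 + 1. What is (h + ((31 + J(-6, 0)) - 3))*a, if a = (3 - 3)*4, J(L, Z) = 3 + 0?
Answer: 0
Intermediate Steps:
J(L, Z) = 3
a = 0 (a = 0*4 = 0)
h = -6 (h = (2*(-1/2))*7 + 1 = -1*7 + 1 = -7 + 1 = -6)
(h + ((31 + J(-6, 0)) - 3))*a = (-6 + ((31 + 3) - 3))*0 = (-6 + (34 - 3))*0 = (-6 + 31)*0 = 25*0 = 0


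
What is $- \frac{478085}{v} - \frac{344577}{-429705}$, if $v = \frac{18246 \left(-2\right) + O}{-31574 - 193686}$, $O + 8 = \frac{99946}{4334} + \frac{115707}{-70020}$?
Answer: $- \frac{70925974230601809895693}{24024496370740155} \approx -2.9522 \cdot 10^{6}$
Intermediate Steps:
$O = \frac{61651687}{4597980}$ ($O = -8 + \left(\frac{99946}{4334} + \frac{115707}{-70020}\right) = -8 + \left(99946 \cdot \frac{1}{4334} + 115707 \left(- \frac{1}{70020}\right)\right) = -8 + \left(\frac{4543}{197} - \frac{38569}{23340}\right) = -8 + \frac{98435527}{4597980} = \frac{61651687}{4597980} \approx 13.408$)
$v = \frac{167727834473}{1035740974800}$ ($v = \frac{18246 \left(-2\right) + \frac{61651687}{4597980}}{-31574 - 193686} = \frac{-36492 + \frac{61651687}{4597980}}{-225260} = \left(- \frac{167727834473}{4597980}\right) \left(- \frac{1}{225260}\right) = \frac{167727834473}{1035740974800} \approx 0.16194$)
$- \frac{478085}{v} - \frac{344577}{-429705} = - \frac{478085}{\frac{167727834473}{1035740974800}} - \frac{344577}{-429705} = \left(-478085\right) \frac{1035740974800}{167727834473} - - \frac{114859}{143235} = - \frac{495172223937258000}{167727834473} + \frac{114859}{143235} = - \frac{70925974230601809895693}{24024496370740155}$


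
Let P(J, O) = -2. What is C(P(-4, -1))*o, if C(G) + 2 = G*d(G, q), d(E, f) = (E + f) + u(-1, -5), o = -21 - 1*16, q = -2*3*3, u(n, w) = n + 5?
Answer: -1110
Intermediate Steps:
u(n, w) = 5 + n
q = -18 (q = -6*3 = -18)
o = -37 (o = -21 - 16 = -37)
d(E, f) = 4 + E + f (d(E, f) = (E + f) + (5 - 1) = (E + f) + 4 = 4 + E + f)
C(G) = -2 + G*(-14 + G) (C(G) = -2 + G*(4 + G - 18) = -2 + G*(-14 + G))
C(P(-4, -1))*o = (-2 - 2*(-14 - 2))*(-37) = (-2 - 2*(-16))*(-37) = (-2 + 32)*(-37) = 30*(-37) = -1110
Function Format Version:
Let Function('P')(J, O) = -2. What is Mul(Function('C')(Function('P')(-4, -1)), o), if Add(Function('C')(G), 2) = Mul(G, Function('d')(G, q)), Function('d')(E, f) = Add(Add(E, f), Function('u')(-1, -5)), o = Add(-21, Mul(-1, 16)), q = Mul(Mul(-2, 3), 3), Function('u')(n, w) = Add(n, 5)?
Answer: -1110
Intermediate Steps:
Function('u')(n, w) = Add(5, n)
q = -18 (q = Mul(-6, 3) = -18)
o = -37 (o = Add(-21, -16) = -37)
Function('d')(E, f) = Add(4, E, f) (Function('d')(E, f) = Add(Add(E, f), Add(5, -1)) = Add(Add(E, f), 4) = Add(4, E, f))
Function('C')(G) = Add(-2, Mul(G, Add(-14, G))) (Function('C')(G) = Add(-2, Mul(G, Add(4, G, -18))) = Add(-2, Mul(G, Add(-14, G))))
Mul(Function('C')(Function('P')(-4, -1)), o) = Mul(Add(-2, Mul(-2, Add(-14, -2))), -37) = Mul(Add(-2, Mul(-2, -16)), -37) = Mul(Add(-2, 32), -37) = Mul(30, -37) = -1110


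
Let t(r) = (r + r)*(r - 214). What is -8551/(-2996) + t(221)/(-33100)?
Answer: 68442119/24791900 ≈ 2.7607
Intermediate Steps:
t(r) = 2*r*(-214 + r) (t(r) = (2*r)*(-214 + r) = 2*r*(-214 + r))
-8551/(-2996) + t(221)/(-33100) = -8551/(-2996) + (2*221*(-214 + 221))/(-33100) = -8551*(-1/2996) + (2*221*7)*(-1/33100) = 8551/2996 + 3094*(-1/33100) = 8551/2996 - 1547/16550 = 68442119/24791900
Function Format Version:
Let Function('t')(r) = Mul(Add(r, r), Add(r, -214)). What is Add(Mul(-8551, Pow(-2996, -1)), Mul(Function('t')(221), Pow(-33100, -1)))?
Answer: Rational(68442119, 24791900) ≈ 2.7607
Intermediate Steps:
Function('t')(r) = Mul(2, r, Add(-214, r)) (Function('t')(r) = Mul(Mul(2, r), Add(-214, r)) = Mul(2, r, Add(-214, r)))
Add(Mul(-8551, Pow(-2996, -1)), Mul(Function('t')(221), Pow(-33100, -1))) = Add(Mul(-8551, Pow(-2996, -1)), Mul(Mul(2, 221, Add(-214, 221)), Pow(-33100, -1))) = Add(Mul(-8551, Rational(-1, 2996)), Mul(Mul(2, 221, 7), Rational(-1, 33100))) = Add(Rational(8551, 2996), Mul(3094, Rational(-1, 33100))) = Add(Rational(8551, 2996), Rational(-1547, 16550)) = Rational(68442119, 24791900)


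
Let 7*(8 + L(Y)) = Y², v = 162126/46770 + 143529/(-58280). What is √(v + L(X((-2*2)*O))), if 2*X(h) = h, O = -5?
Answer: √29486299454528294/63600964 ≈ 2.6999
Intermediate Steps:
X(h) = h/2
v = 18239013/18171704 (v = 162126*(1/46770) + 143529*(-1/58280) = 27021/7795 - 143529/58280 = 18239013/18171704 ≈ 1.0037)
L(Y) = -8 + Y²/7
√(v + L(X((-2*2)*O))) = √(18239013/18171704 + (-8 + ((-2*2*(-5))/2)²/7)) = √(18239013/18171704 + (-8 + ((-4*(-5))/2)²/7)) = √(18239013/18171704 + (-8 + ((½)*20)²/7)) = √(18239013/18171704 + (-8 + (⅐)*10²)) = √(18239013/18171704 + (-8 + (⅐)*100)) = √(18239013/18171704 + (-8 + 100/7)) = √(18239013/18171704 + 44/7) = √(927228067/127201928) = √29486299454528294/63600964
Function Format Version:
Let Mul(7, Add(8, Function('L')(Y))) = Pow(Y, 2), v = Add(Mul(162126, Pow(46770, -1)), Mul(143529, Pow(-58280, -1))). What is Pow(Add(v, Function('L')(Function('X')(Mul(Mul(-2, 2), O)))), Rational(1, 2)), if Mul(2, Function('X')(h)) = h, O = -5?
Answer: Mul(Rational(1, 63600964), Pow(29486299454528294, Rational(1, 2))) ≈ 2.6999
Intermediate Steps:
Function('X')(h) = Mul(Rational(1, 2), h)
v = Rational(18239013, 18171704) (v = Add(Mul(162126, Rational(1, 46770)), Mul(143529, Rational(-1, 58280))) = Add(Rational(27021, 7795), Rational(-143529, 58280)) = Rational(18239013, 18171704) ≈ 1.0037)
Function('L')(Y) = Add(-8, Mul(Rational(1, 7), Pow(Y, 2)))
Pow(Add(v, Function('L')(Function('X')(Mul(Mul(-2, 2), O)))), Rational(1, 2)) = Pow(Add(Rational(18239013, 18171704), Add(-8, Mul(Rational(1, 7), Pow(Mul(Rational(1, 2), Mul(Mul(-2, 2), -5)), 2)))), Rational(1, 2)) = Pow(Add(Rational(18239013, 18171704), Add(-8, Mul(Rational(1, 7), Pow(Mul(Rational(1, 2), Mul(-4, -5)), 2)))), Rational(1, 2)) = Pow(Add(Rational(18239013, 18171704), Add(-8, Mul(Rational(1, 7), Pow(Mul(Rational(1, 2), 20), 2)))), Rational(1, 2)) = Pow(Add(Rational(18239013, 18171704), Add(-8, Mul(Rational(1, 7), Pow(10, 2)))), Rational(1, 2)) = Pow(Add(Rational(18239013, 18171704), Add(-8, Mul(Rational(1, 7), 100))), Rational(1, 2)) = Pow(Add(Rational(18239013, 18171704), Add(-8, Rational(100, 7))), Rational(1, 2)) = Pow(Add(Rational(18239013, 18171704), Rational(44, 7)), Rational(1, 2)) = Pow(Rational(927228067, 127201928), Rational(1, 2)) = Mul(Rational(1, 63600964), Pow(29486299454528294, Rational(1, 2)))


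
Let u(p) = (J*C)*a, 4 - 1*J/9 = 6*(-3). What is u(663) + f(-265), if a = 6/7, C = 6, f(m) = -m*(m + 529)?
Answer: 496848/7 ≈ 70978.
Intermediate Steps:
J = 198 (J = 36 - 54*(-3) = 36 - 9*(-18) = 36 + 162 = 198)
f(m) = -m*(529 + m)
a = 6/7 (a = 6*(⅐) = 6/7 ≈ 0.85714)
u(p) = 7128/7 (u(p) = (198*6)*(6/7) = 1188*(6/7) = 7128/7)
u(663) + f(-265) = 7128/7 - 1*(-265)*(529 - 265) = 7128/7 - 1*(-265)*264 = 7128/7 + 69960 = 496848/7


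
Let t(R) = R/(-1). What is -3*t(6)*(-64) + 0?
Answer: -1152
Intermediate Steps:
t(R) = -R (t(R) = R*(-1) = -R)
-3*t(6)*(-64) + 0 = -(-3)*6*(-64) + 0 = -3*(-6)*(-64) + 0 = 18*(-64) + 0 = -1152 + 0 = -1152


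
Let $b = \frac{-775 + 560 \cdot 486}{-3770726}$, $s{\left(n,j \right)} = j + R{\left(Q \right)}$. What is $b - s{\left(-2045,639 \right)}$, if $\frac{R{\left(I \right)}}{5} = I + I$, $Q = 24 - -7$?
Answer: $- \frac{3578690359}{3770726} \approx -949.07$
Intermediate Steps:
$Q = 31$ ($Q = 24 + 7 = 31$)
$R{\left(I \right)} = 10 I$ ($R{\left(I \right)} = 5 \left(I + I\right) = 5 \cdot 2 I = 10 I$)
$s{\left(n,j \right)} = 310 + j$ ($s{\left(n,j \right)} = j + 10 \cdot 31 = j + 310 = 310 + j$)
$b = - \frac{271385}{3770726}$ ($b = \left(-775 + 272160\right) \left(- \frac{1}{3770726}\right) = 271385 \left(- \frac{1}{3770726}\right) = - \frac{271385}{3770726} \approx -0.071972$)
$b - s{\left(-2045,639 \right)} = - \frac{271385}{3770726} - \left(310 + 639\right) = - \frac{271385}{3770726} - 949 = - \frac{3578690359}{3770726}$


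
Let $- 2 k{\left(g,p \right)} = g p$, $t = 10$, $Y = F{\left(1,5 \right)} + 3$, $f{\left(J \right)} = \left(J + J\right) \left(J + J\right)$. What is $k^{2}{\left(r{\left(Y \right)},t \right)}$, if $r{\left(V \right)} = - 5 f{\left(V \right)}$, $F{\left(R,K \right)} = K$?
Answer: $40960000$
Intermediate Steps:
$f{\left(J \right)} = 4 J^{2}$ ($f{\left(J \right)} = 2 J 2 J = 4 J^{2}$)
$Y = 8$ ($Y = 5 + 3 = 8$)
$r{\left(V \right)} = - 20 V^{2}$ ($r{\left(V \right)} = - 5 \cdot 4 V^{2} = - 20 V^{2}$)
$k{\left(g,p \right)} = - \frac{g p}{2}$
$k^{2}{\left(r{\left(Y \right)},t \right)} = \left(\left(- \frac{1}{2}\right) \left(- 20 \cdot 8^{2}\right) 10\right)^{2} = \left(\left(- \frac{1}{2}\right) \left(\left(-20\right) 64\right) 10\right)^{2} = \left(\left(- \frac{1}{2}\right) \left(-1280\right) 10\right)^{2} = 6400^{2} = 40960000$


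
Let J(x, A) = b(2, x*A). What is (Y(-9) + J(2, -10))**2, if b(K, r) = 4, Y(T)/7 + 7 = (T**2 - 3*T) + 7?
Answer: 577600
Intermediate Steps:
Y(T) = -21*T + 7*T**2 (Y(T) = -49 + 7*((T**2 - 3*T) + 7) = -49 + 7*(7 + T**2 - 3*T) = -49 + (49 - 21*T + 7*T**2) = -21*T + 7*T**2)
J(x, A) = 4
(Y(-9) + J(2, -10))**2 = (7*(-9)*(-3 - 9) + 4)**2 = (7*(-9)*(-12) + 4)**2 = (756 + 4)**2 = 760**2 = 577600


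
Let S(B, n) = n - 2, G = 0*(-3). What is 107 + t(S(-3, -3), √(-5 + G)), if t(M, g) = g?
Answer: 107 + I*√5 ≈ 107.0 + 2.2361*I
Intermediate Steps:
G = 0
S(B, n) = -2 + n
107 + t(S(-3, -3), √(-5 + G)) = 107 + √(-5 + 0) = 107 + √(-5) = 107 + I*√5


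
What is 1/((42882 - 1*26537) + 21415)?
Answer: 1/37760 ≈ 2.6483e-5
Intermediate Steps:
1/((42882 - 1*26537) + 21415) = 1/((42882 - 26537) + 21415) = 1/(16345 + 21415) = 1/37760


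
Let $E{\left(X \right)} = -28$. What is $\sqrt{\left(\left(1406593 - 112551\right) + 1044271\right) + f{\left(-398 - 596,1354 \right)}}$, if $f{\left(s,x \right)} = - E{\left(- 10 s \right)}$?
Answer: $\sqrt{2338341} \approx 1529.2$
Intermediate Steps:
$f{\left(s,x \right)} = 28$ ($f{\left(s,x \right)} = \left(-1\right) \left(-28\right) = 28$)
$\sqrt{\left(\left(1406593 - 112551\right) + 1044271\right) + f{\left(-398 - 596,1354 \right)}} = \sqrt{\left(\left(1406593 - 112551\right) + 1044271\right) + 28} = \sqrt{\left(1294042 + 1044271\right) + 28} = \sqrt{2338313 + 28} = \sqrt{2338341}$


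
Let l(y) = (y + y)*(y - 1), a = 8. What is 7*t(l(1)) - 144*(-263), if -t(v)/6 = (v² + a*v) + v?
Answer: 37872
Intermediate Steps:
l(y) = 2*y*(-1 + y) (l(y) = (2*y)*(-1 + y) = 2*y*(-1 + y))
t(v) = -54*v - 6*v² (t(v) = -6*((v² + 8*v) + v) = -6*(v² + 9*v) = -54*v - 6*v²)
7*t(l(1)) - 144*(-263) = 7*(-6*2*1*(-1 + 1)*(9 + 2*1*(-1 + 1))) - 144*(-263) = 7*(-6*2*1*0*(9 + 2*1*0)) + 37872 = 7*(-6*0*(9 + 0)) + 37872 = 7*(-6*0*9) + 37872 = 7*0 + 37872 = 0 + 37872 = 37872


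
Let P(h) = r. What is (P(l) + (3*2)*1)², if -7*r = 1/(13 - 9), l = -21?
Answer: 27889/784 ≈ 35.573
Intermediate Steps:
r = -1/28 (r = -1/(7*(13 - 9)) = -⅐/4 = -⅐*¼ = -1/28 ≈ -0.035714)
P(h) = -1/28
(P(l) + (3*2)*1)² = (-1/28 + (3*2)*1)² = (-1/28 + 6*1)² = (-1/28 + 6)² = (167/28)² = 27889/784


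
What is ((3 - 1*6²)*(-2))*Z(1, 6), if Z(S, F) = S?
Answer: 66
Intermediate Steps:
((3 - 1*6²)*(-2))*Z(1, 6) = ((3 - 1*6²)*(-2))*1 = ((3 - 1*36)*(-2))*1 = ((3 - 36)*(-2))*1 = -33*(-2)*1 = 66*1 = 66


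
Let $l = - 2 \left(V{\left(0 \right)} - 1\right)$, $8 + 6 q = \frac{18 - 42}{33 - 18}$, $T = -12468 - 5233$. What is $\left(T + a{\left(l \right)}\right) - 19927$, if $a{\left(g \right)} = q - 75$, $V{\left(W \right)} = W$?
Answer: $- \frac{188523}{5} \approx -37705.0$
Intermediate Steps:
$T = -17701$ ($T = -12468 - 5233 = -17701$)
$q = - \frac{8}{5}$ ($q = - \frac{4}{3} + \frac{\left(18 - 42\right) \frac{1}{33 - 18}}{6} = - \frac{4}{3} + \frac{\left(-24\right) \frac{1}{15}}{6} = - \frac{4}{3} + \frac{1}{6} \left(- \frac{8}{5}\right) = - \frac{4}{3} - \frac{4}{15} = - \frac{8}{5} \approx -1.6$)
$l = 2$ ($l = - 2 \left(0 - 1\right) = \left(-2\right) \left(-1\right) = 2$)
$a{\left(g \right)} = - \frac{383}{5}$ ($a{\left(g \right)} = - \frac{8}{5} - 75 = - \frac{383}{5}$)
$\left(T + a{\left(l \right)}\right) - 19927 = \left(-17701 - \frac{383}{5}\right) - 19927 = - \frac{88888}{5} - 19927 = - \frac{188523}{5}$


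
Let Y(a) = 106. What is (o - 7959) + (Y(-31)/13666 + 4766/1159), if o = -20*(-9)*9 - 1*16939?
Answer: -184316259761/7919447 ≈ -23274.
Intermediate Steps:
o = -15319 (o = 180*9 - 16939 = 1620 - 16939 = -15319)
(o - 7959) + (Y(-31)/13666 + 4766/1159) = (-15319 - 7959) + (106/13666 + 4766/1159) = -23278 + (106*(1/13666) + 4766*(1/1159)) = -23278 + (53/6833 + 4766/1159) = -23278 + 32627505/7919447 = -184316259761/7919447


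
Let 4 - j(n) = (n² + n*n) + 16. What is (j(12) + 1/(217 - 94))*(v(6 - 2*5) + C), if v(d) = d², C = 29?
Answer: -553485/41 ≈ -13500.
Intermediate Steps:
j(n) = -12 - 2*n² (j(n) = 4 - ((n² + n*n) + 16) = 4 - ((n² + n²) + 16) = 4 - (2*n² + 16) = 4 - (16 + 2*n²) = 4 + (-16 - 2*n²) = -12 - 2*n²)
(j(12) + 1/(217 - 94))*(v(6 - 2*5) + C) = ((-12 - 2*12²) + 1/(217 - 94))*((6 - 2*5)² + 29) = ((-12 - 2*144) + 1/123)*((6 - 10)² + 29) = ((-12 - 288) + 1/123)*((-4)² + 29) = (-300 + 1/123)*(16 + 29) = -36899/123*45 = -553485/41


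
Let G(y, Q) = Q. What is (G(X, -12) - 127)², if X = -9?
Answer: 19321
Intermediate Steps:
(G(X, -12) - 127)² = (-12 - 127)² = (-139)² = 19321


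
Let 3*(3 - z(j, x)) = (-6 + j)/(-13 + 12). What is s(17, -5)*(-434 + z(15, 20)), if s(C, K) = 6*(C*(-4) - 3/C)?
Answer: 2976312/17 ≈ 1.7508e+5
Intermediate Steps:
s(C, K) = -24*C - 18/C (s(C, K) = 6*(-4*C - 3/C) = -24*C - 18/C)
z(j, x) = 1 + j/3 (z(j, x) = 3 - (-6 + j)/(3*(-13 + 12)) = 3 - (-6 + j)/(3*(-1)) = 3 - (-6 + j)*(-1)/3 = 3 - (6 - j)/3 = 3 + (-2 + j/3) = 1 + j/3)
s(17, -5)*(-434 + z(15, 20)) = (-24*17 - 18/17)*(-434 + (1 + (⅓)*15)) = (-408 - 18*1/17)*(-434 + (1 + 5)) = (-408 - 18/17)*(-434 + 6) = -6954/17*(-428) = 2976312/17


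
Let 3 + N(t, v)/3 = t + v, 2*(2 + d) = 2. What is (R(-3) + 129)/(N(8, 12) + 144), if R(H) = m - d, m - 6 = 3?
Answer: 139/195 ≈ 0.71282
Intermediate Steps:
d = -1 (d = -2 + (1/2)*2 = -2 + 1 = -1)
m = 9 (m = 6 + 3 = 9)
R(H) = 10 (R(H) = 9 - 1*(-1) = 9 + 1 = 10)
N(t, v) = -9 + 3*t + 3*v (N(t, v) = -9 + 3*(t + v) = -9 + (3*t + 3*v) = -9 + 3*t + 3*v)
(R(-3) + 129)/(N(8, 12) + 144) = (10 + 129)/((-9 + 3*8 + 3*12) + 144) = 139/((-9 + 24 + 36) + 144) = 139/(51 + 144) = 139/195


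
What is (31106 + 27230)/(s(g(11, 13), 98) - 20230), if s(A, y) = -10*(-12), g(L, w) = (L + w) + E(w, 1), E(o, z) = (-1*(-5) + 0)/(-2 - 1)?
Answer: -29168/10055 ≈ -2.9008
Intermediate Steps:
E(o, z) = -5/3 (E(o, z) = (5 + 0)/(-3) = 5*(-⅓) = -5/3)
g(L, w) = -5/3 + L + w (g(L, w) = (L + w) - 5/3 = -5/3 + L + w)
s(A, y) = 120
(31106 + 27230)/(s(g(11, 13), 98) - 20230) = (31106 + 27230)/(120 - 20230) = 58336/(-20110) = 58336*(-1/20110) = -29168/10055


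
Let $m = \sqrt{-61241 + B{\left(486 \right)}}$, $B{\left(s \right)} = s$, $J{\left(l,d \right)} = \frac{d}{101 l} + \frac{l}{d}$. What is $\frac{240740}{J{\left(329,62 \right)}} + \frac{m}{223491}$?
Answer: $\frac{99194413304}{2187237} + \frac{i \sqrt{60755}}{223491} \approx 45352.0 + 0.0011029 i$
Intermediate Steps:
$J{\left(l,d \right)} = \frac{l}{d} + \frac{d}{101 l}$ ($J{\left(l,d \right)} = d \frac{1}{101 l} + \frac{l}{d} = \frac{d}{101 l} + \frac{l}{d} = \frac{l}{d} + \frac{d}{101 l}$)
$m = i \sqrt{60755}$ ($m = \sqrt{-61241 + 486} = \sqrt{-60755} = i \sqrt{60755} \approx 246.49 i$)
$\frac{240740}{J{\left(329,62 \right)}} + \frac{m}{223491} = \frac{240740}{\frac{329}{62} + \frac{1}{101} \cdot 62 \cdot \frac{1}{329}} + \frac{i \sqrt{60755}}{223491} = \frac{240740}{329 \cdot \frac{1}{62} + \frac{1}{101} \cdot 62 \cdot \frac{1}{329}} + i \sqrt{60755} \cdot \frac{1}{223491} = \frac{240740}{\frac{329}{62} + \frac{62}{33229}} + \frac{i \sqrt{60755}}{223491} = \frac{240740}{\frac{10936185}{2060198}} + \frac{i \sqrt{60755}}{223491} = 240740 \cdot \frac{2060198}{10936185} + \frac{i \sqrt{60755}}{223491} = \frac{99194413304}{2187237} + \frac{i \sqrt{60755}}{223491}$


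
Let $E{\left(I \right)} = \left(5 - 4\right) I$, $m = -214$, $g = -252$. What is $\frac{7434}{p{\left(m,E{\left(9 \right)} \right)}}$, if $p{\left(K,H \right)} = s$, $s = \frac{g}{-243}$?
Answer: $\frac{14337}{2} \approx 7168.5$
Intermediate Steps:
$s = \frac{28}{27}$ ($s = - \frac{252}{-243} = \left(-252\right) \left(- \frac{1}{243}\right) = \frac{28}{27} \approx 1.037$)
$E{\left(I \right)} = I$ ($E{\left(I \right)} = 1 I = I$)
$p{\left(K,H \right)} = \frac{28}{27}$
$\frac{7434}{p{\left(m,E{\left(9 \right)} \right)}} = \frac{7434}{\frac{28}{27}} = 7434 \cdot \frac{27}{28} = \frac{14337}{2}$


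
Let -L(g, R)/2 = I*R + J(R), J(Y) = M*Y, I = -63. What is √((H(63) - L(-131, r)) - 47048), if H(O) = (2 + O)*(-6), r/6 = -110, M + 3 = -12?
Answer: √55522 ≈ 235.63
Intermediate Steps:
M = -15 (M = -3 - 12 = -15)
r = -660 (r = 6*(-110) = -660)
J(Y) = -15*Y
H(O) = -12 - 6*O
L(g, R) = 156*R (L(g, R) = -2*(-63*R - 15*R) = -(-156)*R = 156*R)
√((H(63) - L(-131, r)) - 47048) = √(((-12 - 6*63) - 156*(-660)) - 47048) = √(((-12 - 378) - 1*(-102960)) - 47048) = √((-390 + 102960) - 47048) = √(102570 - 47048) = √55522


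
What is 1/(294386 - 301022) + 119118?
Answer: 790467047/6636 ≈ 1.1912e+5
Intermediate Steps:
1/(294386 - 301022) + 119118 = 1/(-6636) + 119118 = -1/6636 + 119118 = 790467047/6636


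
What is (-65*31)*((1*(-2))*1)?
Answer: 4030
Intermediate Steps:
(-65*31)*((1*(-2))*1) = -(-4030) = -2015*(-2) = 4030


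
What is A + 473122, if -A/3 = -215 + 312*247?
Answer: 242575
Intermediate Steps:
A = -230547 (A = -3*(-215 + 312*247) = -3*(-215 + 77064) = -3*76849 = -230547)
A + 473122 = -230547 + 473122 = 242575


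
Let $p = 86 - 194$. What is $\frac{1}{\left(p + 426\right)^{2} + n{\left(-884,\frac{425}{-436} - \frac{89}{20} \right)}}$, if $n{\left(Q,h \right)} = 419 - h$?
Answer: $\frac{1090}{110687783} \approx 9.8475 \cdot 10^{-6}$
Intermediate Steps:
$p = -108$ ($p = 86 - 194 = -108$)
$\frac{1}{\left(p + 426\right)^{2} + n{\left(-884,\frac{425}{-436} - \frac{89}{20} \right)}} = \frac{1}{\left(-108 + 426\right)^{2} - \left(-419 - \frac{425}{436} - \frac{89}{20}\right)} = \frac{1}{318^{2} - \left(-419 - \frac{425}{436} - \frac{89}{20}\right)} = \frac{1}{101124 + \left(419 - \left(- \frac{425}{436} - \frac{89}{20}\right)\right)} = \frac{1}{101124 + \left(419 - - \frac{5913}{1090}\right)} = \frac{1}{101124 + \left(419 + \frac{5913}{1090}\right)} = \frac{1}{101124 + \frac{462623}{1090}} = \frac{1}{\frac{110687783}{1090}} = \frac{1090}{110687783}$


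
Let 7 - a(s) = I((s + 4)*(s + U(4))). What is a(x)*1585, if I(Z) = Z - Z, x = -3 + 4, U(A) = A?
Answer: 11095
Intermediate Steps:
x = 1
I(Z) = 0
a(s) = 7 (a(s) = 7 - 1*0 = 7 + 0 = 7)
a(x)*1585 = 7*1585 = 11095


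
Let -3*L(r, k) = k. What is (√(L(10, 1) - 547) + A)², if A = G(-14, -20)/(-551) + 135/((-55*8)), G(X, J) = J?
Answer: (39351 - 48488*I*√4926)²/21159775296 ≈ -547.26 - 12.658*I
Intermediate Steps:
L(r, k) = -k/3
A = -13117/48488 (A = -20/(-551) + 135/((-55*8)) = -20*(-1/551) + 135/(-440) = 20/551 + 135*(-1/440) = 20/551 - 27/88 = -13117/48488 ≈ -0.27052)
(√(L(10, 1) - 547) + A)² = (√(-⅓*1 - 547) - 13117/48488)² = (√(-⅓ - 547) - 13117/48488)² = (√(-1642/3) - 13117/48488)² = (I*√4926/3 - 13117/48488)² = (-13117/48488 + I*√4926/3)²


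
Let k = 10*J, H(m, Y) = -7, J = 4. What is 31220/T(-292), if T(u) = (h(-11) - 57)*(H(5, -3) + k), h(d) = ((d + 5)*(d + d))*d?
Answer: -31220/49797 ≈ -0.62695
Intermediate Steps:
h(d) = 2*d²*(5 + d) (h(d) = ((5 + d)*(2*d))*d = (2*d*(5 + d))*d = 2*d²*(5 + d))
k = 40 (k = 10*4 = 40)
T(u) = -49797 (T(u) = (2*(-11)²*(5 - 11) - 57)*(-7 + 40) = (2*121*(-6) - 57)*33 = (-1452 - 57)*33 = -1509*33 = -49797)
31220/T(-292) = 31220/(-49797) = 31220*(-1/49797) = -31220/49797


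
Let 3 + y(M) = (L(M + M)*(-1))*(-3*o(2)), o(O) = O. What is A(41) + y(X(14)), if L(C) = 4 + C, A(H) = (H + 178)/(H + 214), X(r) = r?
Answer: 16138/85 ≈ 189.86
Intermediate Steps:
A(H) = (178 + H)/(214 + H)
y(M) = 21 + 12*M (y(M) = -3 + ((4 + (M + M))*(-1))*(-3*2) = -3 + ((4 + 2*M)*(-1))*(-6) = -3 + (-4 - 2*M)*(-6) = -3 + (24 + 12*M) = 21 + 12*M)
A(41) + y(X(14)) = (178 + 41)/(214 + 41) + (21 + 12*14) = 219/255 + (21 + 168) = (1/255)*219 + 189 = 73/85 + 189 = 16138/85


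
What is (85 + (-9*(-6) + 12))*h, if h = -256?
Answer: -38656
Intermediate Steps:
(85 + (-9*(-6) + 12))*h = (85 + (-9*(-6) + 12))*(-256) = (85 + (54 + 12))*(-256) = (85 + 66)*(-256) = 151*(-256) = -38656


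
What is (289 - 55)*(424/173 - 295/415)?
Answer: 5846490/14359 ≈ 407.17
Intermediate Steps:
(289 - 55)*(424/173 - 295/415) = 234*(424*(1/173) - 295*1/415) = 234*(424/173 - 59/83) = 234*(24985/14359) = 5846490/14359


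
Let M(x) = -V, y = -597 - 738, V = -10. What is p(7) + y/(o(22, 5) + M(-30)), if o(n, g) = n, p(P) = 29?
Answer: -407/32 ≈ -12.719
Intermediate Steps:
y = -1335
M(x) = 10 (M(x) = -1*(-10) = 10)
p(7) + y/(o(22, 5) + M(-30)) = 29 - 1335/(22 + 10) = 29 - 1335/32 = -407/32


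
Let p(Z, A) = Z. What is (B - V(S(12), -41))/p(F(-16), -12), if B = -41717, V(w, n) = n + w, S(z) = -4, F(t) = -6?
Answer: 20836/3 ≈ 6945.3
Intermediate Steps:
(B - V(S(12), -41))/p(F(-16), -12) = (-41717 - (-41 - 4))/(-6) = (-41717 - 1*(-45))*(-⅙) = (-41717 + 45)*(-⅙) = -41672*(-⅙) = 20836/3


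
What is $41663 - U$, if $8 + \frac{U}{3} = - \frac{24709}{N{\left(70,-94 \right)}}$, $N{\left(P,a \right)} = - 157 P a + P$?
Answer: $\frac{43068164437}{1033130} \approx 41687.0$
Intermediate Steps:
$N{\left(P,a \right)} = P - 157 P a$ ($N{\left(P,a \right)} = - 157 P a + P = P - 157 P a$)
$U = - \frac{24869247}{1033130}$ ($U = -24 + 3 \left(- \frac{24709}{70 \left(1 - -14758\right)}\right) = -24 + 3 \left(- \frac{24709}{70 \left(1 + 14758\right)}\right) = -24 + 3 \left(- \frac{24709}{70 \cdot 14759}\right) = -24 + 3 \left(- \frac{24709}{1033130}\right) = -24 - \frac{74127}{1033130} = - \frac{24869247}{1033130} \approx -24.072$)
$41663 - U = 41663 - - \frac{24869247}{1033130} = 41663 + \frac{24869247}{1033130} = \frac{43068164437}{1033130}$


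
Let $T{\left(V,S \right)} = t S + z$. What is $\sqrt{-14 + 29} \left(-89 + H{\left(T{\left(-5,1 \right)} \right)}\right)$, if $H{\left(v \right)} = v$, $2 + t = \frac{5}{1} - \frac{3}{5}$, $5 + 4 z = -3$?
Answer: $- \frac{443 \sqrt{15}}{5} \approx -343.15$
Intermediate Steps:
$z = -2$ ($z = - \frac{5}{4} + \frac{1}{4} \left(-3\right) = - \frac{5}{4} - \frac{3}{4} = -2$)
$t = \frac{12}{5}$ ($t = -2 + \left(\frac{5}{1} - \frac{3}{5}\right) = -2 + \left(5 \cdot 1 - \frac{3}{5}\right) = -2 + \left(5 - \frac{3}{5}\right) = -2 + \frac{22}{5} = \frac{12}{5} \approx 2.4$)
$T{\left(V,S \right)} = -2 + \frac{12 S}{5}$ ($T{\left(V,S \right)} = \frac{12 S}{5} - 2 = -2 + \frac{12 S}{5}$)
$\sqrt{-14 + 29} \left(-89 + H{\left(T{\left(-5,1 \right)} \right)}\right) = \sqrt{-14 + 29} \left(-89 + \left(-2 + \frac{12}{5} \cdot 1\right)\right) = \sqrt{15} \left(-89 + \left(-2 + \frac{12}{5}\right)\right) = \sqrt{15} \left(-89 + \frac{2}{5}\right) = \sqrt{15} \left(- \frac{443}{5}\right) = - \frac{443 \sqrt{15}}{5}$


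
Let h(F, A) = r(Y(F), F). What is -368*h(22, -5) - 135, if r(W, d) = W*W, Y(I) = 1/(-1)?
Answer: -503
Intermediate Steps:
Y(I) = -1
r(W, d) = W²
h(F, A) = 1 (h(F, A) = (-1)² = 1)
-368*h(22, -5) - 135 = -368*1 - 135 = -368 - 135 = -503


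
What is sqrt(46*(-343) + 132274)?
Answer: 12*sqrt(809) ≈ 341.31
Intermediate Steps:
sqrt(46*(-343) + 132274) = sqrt(-15778 + 132274) = sqrt(116496) = 12*sqrt(809)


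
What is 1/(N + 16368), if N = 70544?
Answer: 1/86912 ≈ 1.1506e-5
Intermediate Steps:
1/(N + 16368) = 1/(70544 + 16368) = 1/86912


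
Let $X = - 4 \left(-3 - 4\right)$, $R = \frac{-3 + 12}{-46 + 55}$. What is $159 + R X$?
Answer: $187$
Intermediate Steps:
$R = 1$ ($R = \frac{9}{9} = 9 \cdot \frac{1}{9} = 1$)
$X = 28$ ($X = \left(-4\right) \left(-7\right) = 28$)
$159 + R X = 159 + 1 \cdot 28 = 159 + 28 = 187$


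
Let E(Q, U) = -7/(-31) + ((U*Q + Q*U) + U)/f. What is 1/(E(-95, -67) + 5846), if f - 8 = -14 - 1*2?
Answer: 248/1057311 ≈ 0.00023456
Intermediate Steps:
f = -8 (f = 8 + (-14 - 1*2) = 8 + (-14 - 2) = 8 - 16 = -8)
E(Q, U) = 7/31 - U/8 - Q*U/4 (E(Q, U) = -7/(-31) + ((U*Q + Q*U) + U)/(-8) = -7*(-1/31) + ((Q*U + Q*U) + U)*(-⅛) = 7/31 + (2*Q*U + U)*(-⅛) = 7/31 + (U + 2*Q*U)*(-⅛) = 7/31 + (-U/8 - Q*U/4) = 7/31 - U/8 - Q*U/4)
1/(E(-95, -67) + 5846) = 1/((7/31 - ⅛*(-67) - ¼*(-95)*(-67)) + 5846) = 1/((7/31 + 67/8 - 6365/4) + 5846) = 1/(-392497/248 + 5846) = 1/(1057311/248) = 248/1057311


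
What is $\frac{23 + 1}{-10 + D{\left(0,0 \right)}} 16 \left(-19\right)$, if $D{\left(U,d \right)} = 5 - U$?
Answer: $\frac{7296}{5} \approx 1459.2$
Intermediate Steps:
$\frac{23 + 1}{-10 + D{\left(0,0 \right)}} 16 \left(-19\right) = \frac{23 + 1}{-10 + \left(5 - 0\right)} 16 \left(-19\right) = \frac{24}{-10 + \left(5 + 0\right)} 16 \left(-19\right) = \frac{24}{-10 + 5} \cdot 16 \left(-19\right) = \frac{24}{-5} \cdot 16 \left(-19\right) = 24 \left(- \frac{1}{5}\right) 16 \left(-19\right) = \left(- \frac{24}{5}\right) 16 \left(-19\right) = \left(- \frac{384}{5}\right) \left(-19\right) = \frac{7296}{5}$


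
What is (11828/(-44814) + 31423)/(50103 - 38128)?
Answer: 704089247/268323825 ≈ 2.6240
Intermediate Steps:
(11828/(-44814) + 31423)/(50103 - 38128) = (11828*(-1/44814) + 31423)/11975 = (-5914/22407 + 31423)*(1/11975) = (704089247/22407)*(1/11975) = 704089247/268323825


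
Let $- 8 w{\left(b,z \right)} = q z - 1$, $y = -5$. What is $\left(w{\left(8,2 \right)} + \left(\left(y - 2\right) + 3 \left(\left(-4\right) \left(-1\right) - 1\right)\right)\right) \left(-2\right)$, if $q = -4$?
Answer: $- \frac{25}{4} \approx -6.25$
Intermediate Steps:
$w{\left(b,z \right)} = \frac{1}{8} + \frac{z}{2}$ ($w{\left(b,z \right)} = - \frac{- 4 z - 1}{8} = - \frac{-1 - 4 z}{8} = \frac{1}{8} + \frac{z}{2}$)
$\left(w{\left(8,2 \right)} + \left(\left(y - 2\right) + 3 \left(\left(-4\right) \left(-1\right) - 1\right)\right)\right) \left(-2\right) = \left(\left(\frac{1}{8} + \frac{1}{2} \cdot 2\right) + \left(\left(-5 - 2\right) + 3 \left(\left(-4\right) \left(-1\right) - 1\right)\right)\right) \left(-2\right) = \left(\left(\frac{1}{8} + 1\right) - \left(7 - 3 \left(4 - 1\right)\right)\right) \left(-2\right) = \left(\frac{9}{8} + \left(-7 + 3 \cdot 3\right)\right) \left(-2\right) = \left(\frac{9}{8} + \left(-7 + 9\right)\right) \left(-2\right) = \left(\frac{9}{8} + 2\right) \left(-2\right) = \frac{25}{8} \left(-2\right) = - \frac{25}{4}$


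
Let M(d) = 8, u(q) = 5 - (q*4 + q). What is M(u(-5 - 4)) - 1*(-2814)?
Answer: 2822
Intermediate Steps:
u(q) = 5 - 5*q (u(q) = 5 - (4*q + q) = 5 - 5*q)
M(u(-5 - 4)) - 1*(-2814) = 8 - 1*(-2814) = 8 + 2814 = 2822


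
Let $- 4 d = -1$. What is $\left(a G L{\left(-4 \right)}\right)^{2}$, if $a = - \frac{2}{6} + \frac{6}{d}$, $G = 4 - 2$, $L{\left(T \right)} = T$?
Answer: $\frac{322624}{9} \approx 35847.0$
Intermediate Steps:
$d = \frac{1}{4}$ ($d = \left(- \frac{1}{4}\right) \left(-1\right) = \frac{1}{4} \approx 0.25$)
$G = 2$ ($G = 4 - 2 = 2$)
$a = \frac{71}{3}$ ($a = - \frac{2}{6} + 6 \frac{1}{\frac{1}{4}} = \left(-2\right) \frac{1}{6} + 6 \cdot 4 = - \frac{1}{3} + 24 = \frac{71}{3} \approx 23.667$)
$\left(a G L{\left(-4 \right)}\right)^{2} = \left(\frac{71}{3} \cdot 2 \left(-4\right)\right)^{2} = \left(\frac{142}{3} \left(-4\right)\right)^{2} = \left(- \frac{568}{3}\right)^{2} = \frac{322624}{9}$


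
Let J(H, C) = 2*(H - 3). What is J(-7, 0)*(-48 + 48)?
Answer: 0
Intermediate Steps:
J(H, C) = -6 + 2*H (J(H, C) = 2*(-3 + H) = -6 + 2*H)
J(-7, 0)*(-48 + 48) = (-6 + 2*(-7))*(-48 + 48) = (-6 - 14)*0 = -20*0 = 0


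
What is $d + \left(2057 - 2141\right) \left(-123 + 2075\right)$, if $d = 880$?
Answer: $-163088$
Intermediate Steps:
$d + \left(2057 - 2141\right) \left(-123 + 2075\right) = 880 + \left(2057 - 2141\right) \left(-123 + 2075\right) = 880 - 163968 = -163088$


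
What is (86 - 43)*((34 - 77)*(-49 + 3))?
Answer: 85054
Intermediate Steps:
(86 - 43)*((34 - 77)*(-49 + 3)) = 43*(-43*(-46)) = 43*1978 = 85054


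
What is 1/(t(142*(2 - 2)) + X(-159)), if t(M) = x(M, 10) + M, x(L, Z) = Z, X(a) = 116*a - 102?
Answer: -1/18536 ≈ -5.3949e-5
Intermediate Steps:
X(a) = -102 + 116*a
t(M) = 10 + M
1/(t(142*(2 - 2)) + X(-159)) = 1/((10 + 142*(2 - 2)) + (-102 + 116*(-159))) = 1/((10 + 142*0) + (-102 - 18444)) = 1/((10 + 0) - 18546) = 1/(10 - 18546) = 1/(-18536) = -1/18536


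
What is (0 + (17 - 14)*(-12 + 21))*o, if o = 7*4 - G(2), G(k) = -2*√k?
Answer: 756 + 54*√2 ≈ 832.37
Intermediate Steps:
o = 28 + 2*√2 (o = 7*4 - (-2)*√2 = 28 + 2*√2 ≈ 30.828)
(0 + (17 - 14)*(-12 + 21))*o = (0 + (17 - 14)*(-12 + 21))*(28 + 2*√2) = (0 + 3*9)*(28 + 2*√2) = (0 + 27)*(28 + 2*√2) = 27*(28 + 2*√2) = 756 + 54*√2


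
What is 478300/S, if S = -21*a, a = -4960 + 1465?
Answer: 95660/14679 ≈ 6.5168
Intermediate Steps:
a = -3495
S = 73395 (S = -21*(-3495) = 73395)
478300/S = 478300/73395 = 478300*(1/73395) = 95660/14679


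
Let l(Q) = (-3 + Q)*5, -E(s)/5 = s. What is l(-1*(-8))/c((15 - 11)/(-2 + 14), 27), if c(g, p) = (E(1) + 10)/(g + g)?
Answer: 10/3 ≈ 3.3333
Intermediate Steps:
E(s) = -5*s
l(Q) = -15 + 5*Q
c(g, p) = 5/(2*g) (c(g, p) = (-5*1 + 10)/(g + g) = (-5 + 10)/((2*g)) = 5*(1/(2*g)) = 5/(2*g))
l(-1*(-8))/c((15 - 11)/(-2 + 14), 27) = (-15 + 5*(-1*(-8)))/((5/(2*(((15 - 11)/(-2 + 14)))))) = (-15 + 5*8)/((5/(2*((4/12))))) = (-15 + 40)/((5/(2*((4*(1/12)))))) = 25/((5/(2*(1/3)))) = 25/(((5/2)*3)) = 25/(15/2) = 25*(2/15) = 10/3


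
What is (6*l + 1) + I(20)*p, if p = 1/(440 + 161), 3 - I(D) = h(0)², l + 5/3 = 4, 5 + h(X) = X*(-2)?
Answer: 8993/601 ≈ 14.963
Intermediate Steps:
h(X) = -5 - 2*X (h(X) = -5 + X*(-2) = -5 - 2*X)
l = 7/3 (l = -5/3 + 4 = 7/3 ≈ 2.3333)
I(D) = -22 (I(D) = 3 - (-5 - 2*0)² = 3 - (-5 + 0)² = 3 - 1*(-5)² = 3 - 1*25 = 3 - 25 = -22)
p = 1/601 ≈ 0.0016639
(6*l + 1) + I(20)*p = (6*(7/3) + 1) - 22*1/601 = (14 + 1) - 22/601 = 15 - 22/601 = 8993/601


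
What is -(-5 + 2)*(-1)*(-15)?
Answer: 45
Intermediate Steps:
-(-5 + 2)*(-1)*(-15) = -(-3*(-1))*(-15) = -3*(-15) = -1*(-45) = 45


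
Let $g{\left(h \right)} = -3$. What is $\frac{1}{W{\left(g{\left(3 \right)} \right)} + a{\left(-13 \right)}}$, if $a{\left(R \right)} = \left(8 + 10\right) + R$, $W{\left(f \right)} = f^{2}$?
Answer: $\frac{1}{14} \approx 0.071429$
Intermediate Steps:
$a{\left(R \right)} = 18 + R$
$\frac{1}{W{\left(g{\left(3 \right)} \right)} + a{\left(-13 \right)}} = \frac{1}{\left(-3\right)^{2} + \left(18 - 13\right)} = \frac{1}{9 + 5} = \frac{1}{14}$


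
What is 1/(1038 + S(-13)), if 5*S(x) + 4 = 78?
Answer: 5/5264 ≈ 0.00094985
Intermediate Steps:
S(x) = 74/5 (S(x) = -⅘ + (⅕)*78 = -⅘ + 78/5 = 74/5)
1/(1038 + S(-13)) = 1/(1038 + 74/5) = 1/(5264/5) = 5/5264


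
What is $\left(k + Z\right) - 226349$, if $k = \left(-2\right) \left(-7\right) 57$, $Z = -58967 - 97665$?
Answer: $-382183$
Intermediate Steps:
$Z = -156632$ ($Z = -58967 - 97665 = -156632$)
$k = 798$ ($k = 14 \cdot 57 = 798$)
$\left(k + Z\right) - 226349 = \left(798 - 156632\right) - 226349 = -155834 - 226349 = -382183$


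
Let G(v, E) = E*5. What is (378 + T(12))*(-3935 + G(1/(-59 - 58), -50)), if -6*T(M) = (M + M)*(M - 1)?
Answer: -1397790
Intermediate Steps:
T(M) = -M*(-1 + M)/3 (T(M) = -(M + M)*(M - 1)/6 = -2*M*(-1 + M)/6 = -M*(-1 + M)/3)
G(v, E) = 5*E
(378 + T(12))*(-3935 + G(1/(-59 - 58), -50)) = (378 + (⅓)*12*(1 - 1*12))*(-3935 + 5*(-50)) = (378 + (⅓)*12*(1 - 12))*(-3935 - 250) = (378 + (⅓)*12*(-11))*(-4185) = (378 - 44)*(-4185) = 334*(-4185) = -1397790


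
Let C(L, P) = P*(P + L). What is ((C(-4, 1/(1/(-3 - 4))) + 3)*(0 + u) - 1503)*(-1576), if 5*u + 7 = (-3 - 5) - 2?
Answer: 2797400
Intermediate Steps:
u = -17/5 (u = -7/5 + ((-3 - 5) - 2)/5 = -7/5 + (-8 - 2)/5 = -7/5 + (⅕)*(-10) = -7/5 - 2 = -17/5 ≈ -3.4000)
C(L, P) = P*(L + P)
((C(-4, 1/(1/(-3 - 4))) + 3)*(0 + u) - 1503)*(-1576) = (((-4 + 1/(1/(-3 - 4)))/(1/(-3 - 4)) + 3)*(0 - 17/5) - 1503)*(-1576) = (((-4 + 1/(1/(-7)))/(1/(-7)) + 3)*(-17/5) - 1503)*(-1576) = (((-4 + 1/(-⅐))/(-⅐) + 3)*(-17/5) - 1503)*(-1576) = ((-7*(-4 - 7) + 3)*(-17/5) - 1503)*(-1576) = ((-7*(-11) + 3)*(-17/5) - 1503)*(-1576) = ((77 + 3)*(-17/5) - 1503)*(-1576) = (80*(-17/5) - 1503)*(-1576) = (-272 - 1503)*(-1576) = -1775*(-1576) = 2797400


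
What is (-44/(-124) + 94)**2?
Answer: 8555625/961 ≈ 8902.8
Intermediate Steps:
(-44/(-124) + 94)**2 = (-44*(-1/124) + 94)**2 = (11/31 + 94)**2 = (2925/31)**2 = 8555625/961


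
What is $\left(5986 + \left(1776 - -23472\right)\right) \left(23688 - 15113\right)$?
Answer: $267831550$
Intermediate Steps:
$\left(5986 + \left(1776 - -23472\right)\right) \left(23688 - 15113\right) = \left(5986 + \left(1776 + 23472\right)\right) 8575 = \left(5986 + 25248\right) 8575 = 31234 \cdot 8575 = 267831550$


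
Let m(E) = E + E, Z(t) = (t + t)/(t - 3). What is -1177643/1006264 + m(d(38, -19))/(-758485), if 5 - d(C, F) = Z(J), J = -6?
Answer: -382813684339/327101207160 ≈ -1.1703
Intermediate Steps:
Z(t) = 2*t/(-3 + t) (Z(t) = (2*t)/(-3 + t) = 2*t/(-3 + t))
d(C, F) = 11/3 (d(C, F) = 5 - 2*(-6)/(-3 - 6) = 5 - 2*(-6)/(-9) = 5 - 2*(-6)*(-1)/9 = 5 - 1*4/3 = 5 - 4/3 = 11/3)
m(E) = 2*E
-1177643/1006264 + m(d(38, -19))/(-758485) = -1177643/1006264 + (2*(11/3))/(-758485) = -1177643*1/1006264 + (22/3)*(-1/758485) = -1177643/1006264 - 22/2275455 = -382813684339/327101207160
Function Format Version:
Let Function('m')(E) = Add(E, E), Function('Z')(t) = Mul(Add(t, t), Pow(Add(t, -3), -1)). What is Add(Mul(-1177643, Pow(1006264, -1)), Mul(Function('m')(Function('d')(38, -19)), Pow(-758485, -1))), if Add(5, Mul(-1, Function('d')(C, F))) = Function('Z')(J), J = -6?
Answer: Rational(-382813684339, 327101207160) ≈ -1.1703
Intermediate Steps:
Function('Z')(t) = Mul(2, t, Pow(Add(-3, t), -1)) (Function('Z')(t) = Mul(Mul(2, t), Pow(Add(-3, t), -1)) = Mul(2, t, Pow(Add(-3, t), -1)))
Function('d')(C, F) = Rational(11, 3) (Function('d')(C, F) = Add(5, Mul(-1, Mul(2, -6, Pow(Add(-3, -6), -1)))) = Add(5, Mul(-1, Mul(2, -6, Pow(-9, -1)))) = Add(5, Mul(-1, Mul(2, -6, Rational(-1, 9)))) = Add(5, Mul(-1, Rational(4, 3))) = Add(5, Rational(-4, 3)) = Rational(11, 3))
Function('m')(E) = Mul(2, E)
Add(Mul(-1177643, Pow(1006264, -1)), Mul(Function('m')(Function('d')(38, -19)), Pow(-758485, -1))) = Add(Mul(-1177643, Pow(1006264, -1)), Mul(Mul(2, Rational(11, 3)), Pow(-758485, -1))) = Add(Mul(-1177643, Rational(1, 1006264)), Mul(Rational(22, 3), Rational(-1, 758485))) = Add(Rational(-1177643, 1006264), Rational(-22, 2275455)) = Rational(-382813684339, 327101207160)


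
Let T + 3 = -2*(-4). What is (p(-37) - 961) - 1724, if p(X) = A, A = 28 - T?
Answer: -2662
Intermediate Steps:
T = 5 (T = -3 - 2*(-4) = -3 + 8 = 5)
A = 23 (A = 28 - 1*5 = 28 - 5 = 23)
p(X) = 23
(p(-37) - 961) - 1724 = (23 - 961) - 1724 = -938 - 1724 = -2662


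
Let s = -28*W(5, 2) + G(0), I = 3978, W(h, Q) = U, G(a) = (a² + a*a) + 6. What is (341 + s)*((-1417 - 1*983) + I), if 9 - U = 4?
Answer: 326646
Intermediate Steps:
U = 5 (U = 9 - 1*4 = 9 - 4 = 5)
G(a) = 6 + 2*a² (G(a) = (a² + a²) + 6 = 2*a² + 6 = 6 + 2*a²)
W(h, Q) = 5
s = -134 (s = -28*5 + (6 + 2*0²) = -140 + (6 + 2*0) = -140 + (6 + 0) = -140 + 6 = -134)
(341 + s)*((-1417 - 1*983) + I) = (341 - 134)*((-1417 - 1*983) + 3978) = 207*((-1417 - 983) + 3978) = 207*(-2400 + 3978) = 207*1578 = 326646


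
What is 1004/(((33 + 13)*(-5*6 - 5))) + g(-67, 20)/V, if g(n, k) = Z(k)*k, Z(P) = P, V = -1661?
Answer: -1155822/1337105 ≈ -0.86442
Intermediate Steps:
g(n, k) = k**2 (g(n, k) = k*k = k**2)
1004/(((33 + 13)*(-5*6 - 5))) + g(-67, 20)/V = 1004/(((33 + 13)*(-5*6 - 5))) + 20**2/(-1661) = 1004/((46*(-30 - 5))) + 400*(-1/1661) = 1004/((46*(-35))) - 400/1661 = 1004/(-1610) - 400/1661 = 1004*(-1/1610) - 400/1661 = -502/805 - 400/1661 = -1155822/1337105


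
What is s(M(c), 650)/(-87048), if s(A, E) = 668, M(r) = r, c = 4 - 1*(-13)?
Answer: -167/21762 ≈ -0.0076739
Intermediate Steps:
c = 17 (c = 4 + 13 = 17)
s(M(c), 650)/(-87048) = 668/(-87048) = 668*(-1/87048) = -167/21762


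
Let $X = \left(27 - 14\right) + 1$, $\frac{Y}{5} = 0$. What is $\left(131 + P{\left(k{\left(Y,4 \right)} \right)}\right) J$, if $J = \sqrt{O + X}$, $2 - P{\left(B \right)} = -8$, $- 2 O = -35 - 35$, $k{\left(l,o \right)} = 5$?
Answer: $987$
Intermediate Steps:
$Y = 0$ ($Y = 5 \cdot 0 = 0$)
$O = 35$ ($O = - \frac{-35 - 35}{2} = \left(- \frac{1}{2}\right) \left(-70\right) = 35$)
$P{\left(B \right)} = 10$ ($P{\left(B \right)} = 2 - -8 = 2 + 8 = 10$)
$X = 14$ ($X = 13 + 1 = 14$)
$J = 7$ ($J = \sqrt{35 + 14} = \sqrt{49} = 7$)
$\left(131 + P{\left(k{\left(Y,4 \right)} \right)}\right) J = \left(131 + 10\right) 7 = 141 \cdot 7 = 987$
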